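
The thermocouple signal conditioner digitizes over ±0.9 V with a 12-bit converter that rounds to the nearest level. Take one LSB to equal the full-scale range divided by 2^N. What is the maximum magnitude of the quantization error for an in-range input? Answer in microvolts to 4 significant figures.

Span: 0.9 V − (-0.9 V) = 1.8 V.
LSB = 1.8 V / 2^12 = 439.453 µV.
|e|_max = LSB/2 = 219.7 µV.

219.7 µV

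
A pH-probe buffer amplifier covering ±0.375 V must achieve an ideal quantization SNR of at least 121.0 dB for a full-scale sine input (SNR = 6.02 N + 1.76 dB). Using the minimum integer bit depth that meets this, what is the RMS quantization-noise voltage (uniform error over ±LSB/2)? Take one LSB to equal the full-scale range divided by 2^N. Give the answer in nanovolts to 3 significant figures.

206 nV

Span: 0.375 V − (-0.375 V) = 0.75 V.
Required N = ⌈(121.0 − 1.76)/6.02⌉ = ⌈19.807⌉ = 20.
LSB = 0.75 V / 2^20 = 0.71526 µV.
σ_q = LSB/√12 = 0.71526 µV/3.4641 = 206 nV.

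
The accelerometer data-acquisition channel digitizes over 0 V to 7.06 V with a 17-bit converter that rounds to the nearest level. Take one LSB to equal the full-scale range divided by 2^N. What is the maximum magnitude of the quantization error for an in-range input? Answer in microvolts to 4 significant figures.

26.93 µV

Range is 7.06 V.
Step size = 7.06/131072 V = 53.8635 µV.
A rounding quantizer has |error| ≤ LSB/2 = 26.93 µV.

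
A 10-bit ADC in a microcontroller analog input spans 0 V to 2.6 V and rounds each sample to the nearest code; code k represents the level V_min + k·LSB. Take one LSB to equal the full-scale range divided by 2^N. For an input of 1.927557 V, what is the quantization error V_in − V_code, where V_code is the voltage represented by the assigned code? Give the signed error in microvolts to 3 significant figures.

V_FS = 2.6 V. LSB = 2.6 V / 2^10 ≈ 2.539 mV.
Position in LSBs: (1.927557 − (0)) × 1024/2.6 = 759.1609; rounding gives k = 759.
V_code = V_min + k × range/2^10 = 0 + 759 × 2.6/1024 = 1.927148438 V.
Error = V_in − V_code = 1.927557 − (1.927148438) = +409 µV.

+409 µV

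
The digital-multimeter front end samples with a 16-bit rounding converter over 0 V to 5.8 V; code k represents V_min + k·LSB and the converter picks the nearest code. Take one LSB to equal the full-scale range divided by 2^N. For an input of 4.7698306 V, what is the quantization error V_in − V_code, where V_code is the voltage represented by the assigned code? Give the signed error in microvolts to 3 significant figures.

Range is 5.8 V. LSB = 5.8 V / 2^16 ≈ 88.50 µV.
(4.7698306 − (0)) / LSB = 4.7698306 × 65536/5.8 = 53895.7962. Nearest integer: k = 53896.
Reconstructed level: 0 + 53896 × 5.8/65536 V = 4.7698486328 V.
e = 4.7698306 − (4.7698486328) = −18.0 µV.

−18.0 µV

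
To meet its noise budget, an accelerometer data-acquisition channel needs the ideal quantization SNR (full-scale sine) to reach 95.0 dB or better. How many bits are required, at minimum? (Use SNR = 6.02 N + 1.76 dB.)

Required N = ⌈(95.0 − 1.76)/6.02⌉ = ⌈15.488⌉ = 16.

16 bits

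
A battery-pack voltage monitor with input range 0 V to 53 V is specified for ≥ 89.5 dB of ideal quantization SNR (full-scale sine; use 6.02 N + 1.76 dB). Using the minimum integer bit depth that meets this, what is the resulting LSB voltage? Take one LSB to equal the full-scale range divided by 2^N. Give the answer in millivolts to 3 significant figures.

Range is 53 V.
Required N = ⌈(89.5 − 1.76)/6.02⌉ = ⌈14.575⌉ = 15.
LSB = 53 V / 2^15 = 1.62 mV.

1.62 mV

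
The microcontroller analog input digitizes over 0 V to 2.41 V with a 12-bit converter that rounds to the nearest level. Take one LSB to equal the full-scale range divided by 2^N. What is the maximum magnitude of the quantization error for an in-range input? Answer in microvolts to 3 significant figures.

Span = 2.41 V.
One LSB is 2.41 V / 4096 = 0.58838 mV.
Worst-case error for round-to-nearest is half an LSB: 294 µV.

294 µV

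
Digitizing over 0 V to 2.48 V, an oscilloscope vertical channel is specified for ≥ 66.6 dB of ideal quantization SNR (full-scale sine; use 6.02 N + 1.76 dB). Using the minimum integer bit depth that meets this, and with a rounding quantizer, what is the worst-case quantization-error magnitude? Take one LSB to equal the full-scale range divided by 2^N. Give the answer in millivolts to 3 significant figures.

Span = 2.48 V.
N ≥ (66.6 − 1.76)/6.02 = 10.771 → N_min = 11.
One LSB is 2.48 V / 2048 = 1.2109 mV.
|e|_max = LSB/2 = 0.605 mV.

0.605 mV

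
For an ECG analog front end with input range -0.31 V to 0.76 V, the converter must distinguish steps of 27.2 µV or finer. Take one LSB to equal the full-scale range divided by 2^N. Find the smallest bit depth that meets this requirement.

16 bits

The full-scale span is 0.76 − (-0.31) = 1.07 V.
Required number of levels: 1.07/27.2 µV = 39338; smallest N with 2^N ≥ that is 16.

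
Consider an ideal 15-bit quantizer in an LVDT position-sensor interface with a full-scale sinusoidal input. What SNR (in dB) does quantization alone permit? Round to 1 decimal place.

SNR = 6.02·15 + 1.76 = 92.06 dB.

92.1 dB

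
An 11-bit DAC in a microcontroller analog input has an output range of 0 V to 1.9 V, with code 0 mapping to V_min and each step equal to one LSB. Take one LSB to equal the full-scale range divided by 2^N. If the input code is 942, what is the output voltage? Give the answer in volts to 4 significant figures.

0.8739 V

Full-scale range = 1.9 V. LSB = 1.9 V / 2^11.
V_out = 0 + 942 × (1.9/2048) V
      = 0 V + 0.873926 V = 0.873926 V.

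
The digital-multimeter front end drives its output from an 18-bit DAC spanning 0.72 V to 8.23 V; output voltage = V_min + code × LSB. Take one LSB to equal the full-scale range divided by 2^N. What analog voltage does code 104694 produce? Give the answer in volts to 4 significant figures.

3.719 V

The full-scale span is 8.23 − (0.72) = 7.51 V. LSB = 7.51 V / 2^18.
V_out = 0.72 + 104694 × (7.51/262144) V
      = 0.72 + 2.99931 = 3.71931 V.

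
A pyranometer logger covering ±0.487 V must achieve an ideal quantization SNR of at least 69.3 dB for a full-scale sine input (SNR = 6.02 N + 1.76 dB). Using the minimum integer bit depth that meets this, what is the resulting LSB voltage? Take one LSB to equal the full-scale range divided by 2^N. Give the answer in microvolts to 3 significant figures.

238 µV

Full-scale range = 0.487 V − (-0.487 V) = 0.974 V.
6.02 N + 1.76 ≥ 69.3 gives N ≥ 11.219, so the minimum integer is 12.
One LSB is 0.974 V / 4096 = 238 µV.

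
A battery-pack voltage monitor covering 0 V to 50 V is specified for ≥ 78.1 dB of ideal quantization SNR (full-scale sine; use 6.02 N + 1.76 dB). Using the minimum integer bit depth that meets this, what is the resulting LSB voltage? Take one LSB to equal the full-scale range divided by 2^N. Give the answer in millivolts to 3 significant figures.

6.10 mV

Range is 50 V.
Required N = ⌈(78.1 − 1.76)/6.02⌉ = ⌈12.681⌉ = 13.
LSB = 50 V ÷ 2^13 = 50/8192 V = 6.10 mV.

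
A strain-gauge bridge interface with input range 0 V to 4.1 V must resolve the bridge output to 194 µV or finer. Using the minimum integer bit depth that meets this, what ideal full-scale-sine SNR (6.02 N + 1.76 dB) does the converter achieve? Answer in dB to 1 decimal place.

92.1 dB

V_FS = 4.1 V.
Levels needed ≥ 4.1/194 µV = 21130. 2^15 = 32768 suffices, so N_min = 15.
SNR = 6.02 × 15 + 1.76 = 92.06 dB.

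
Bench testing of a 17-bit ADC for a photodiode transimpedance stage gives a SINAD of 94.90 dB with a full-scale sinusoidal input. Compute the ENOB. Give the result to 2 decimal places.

15.47 bits

Inverting SNR = 6.02 N + 1.76: N_eff = (94.90 − 1.76)/6.02 = 15.4718.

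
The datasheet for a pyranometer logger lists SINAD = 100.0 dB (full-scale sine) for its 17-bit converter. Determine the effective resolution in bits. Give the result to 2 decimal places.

ENOB = (SINAD − 1.76) / 6.02 = (100.0 − 1.76) / 6.02 = 98.24 / 6.02 = 16.3189.

16.32 bits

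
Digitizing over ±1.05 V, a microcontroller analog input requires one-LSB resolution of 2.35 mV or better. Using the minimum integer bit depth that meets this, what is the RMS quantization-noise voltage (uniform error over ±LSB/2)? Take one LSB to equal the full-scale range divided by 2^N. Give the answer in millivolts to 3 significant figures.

0.592 mV

Full-scale range = 1.05 V − (-1.05 V) = 2.1 V.
2.1 V / 2.35 mV = 893.6. Since 2^9 = 512 and 2^10 = 1024, N = 10.
Step size = 2.1/1024 V = 2.0508 mV.
RMS noise = LSB/√12 = 0.592 mV.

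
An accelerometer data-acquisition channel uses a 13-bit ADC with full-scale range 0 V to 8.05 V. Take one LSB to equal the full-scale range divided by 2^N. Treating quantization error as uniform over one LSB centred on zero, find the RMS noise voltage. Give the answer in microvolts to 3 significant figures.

Span = 8.05 V.
LSB = 8.05 V / 2^13 = 0.98267 mV.
σ_q = LSB/√12 = 0.98267 mV/3.4641 = 284 µV.

284 µV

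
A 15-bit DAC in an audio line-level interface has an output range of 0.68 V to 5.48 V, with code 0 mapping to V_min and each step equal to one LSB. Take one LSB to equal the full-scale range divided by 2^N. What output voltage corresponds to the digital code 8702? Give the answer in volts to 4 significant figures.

1.955 V

Span: 5.48 V − (0.68 V) = 4.8 V. LSB = 4.8 V / 2^15.
V_out = 0.68 + 8702 × (4.8/32768) V
      = 0.68 V + 1.27471 V = 1.95471 V.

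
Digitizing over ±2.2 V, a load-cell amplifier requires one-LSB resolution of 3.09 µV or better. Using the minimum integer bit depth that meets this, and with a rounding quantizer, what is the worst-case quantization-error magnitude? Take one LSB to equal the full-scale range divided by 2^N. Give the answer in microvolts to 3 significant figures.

Span: 2.2 V − (-2.2 V) = 4.4 V.
Need 2^N ≥ 4.4 V / 3.09 µV = 1.424e6 → N_min = 21.
LSB = 4.4 V / 2^21 = 2.0981 µV.
Max error for round-to-nearest is LSB/2 = 1.05 µV.

1.05 µV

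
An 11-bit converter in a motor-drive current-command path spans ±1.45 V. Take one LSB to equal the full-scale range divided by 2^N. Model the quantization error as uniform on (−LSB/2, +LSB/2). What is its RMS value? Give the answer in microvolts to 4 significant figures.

Range = 1.45 − (-1.45) = 2.9 V.
LSB = 2.9 V ÷ 2^11 = 2.9/2048 V = 1.41602 mV.
σ_q = LSB/√12 = 1.41602 mV/3.4641 = 408.8 µV.

408.8 µV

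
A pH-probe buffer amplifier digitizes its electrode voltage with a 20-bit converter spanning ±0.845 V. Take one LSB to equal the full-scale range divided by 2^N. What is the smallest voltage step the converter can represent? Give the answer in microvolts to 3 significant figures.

1.61 µV

Full-scale range = 0.845 V − (-0.845 V) = 1.69 V.
2^20 = 1048576 levels.
Step size = 1.69/1048576 V = 1.61 µV.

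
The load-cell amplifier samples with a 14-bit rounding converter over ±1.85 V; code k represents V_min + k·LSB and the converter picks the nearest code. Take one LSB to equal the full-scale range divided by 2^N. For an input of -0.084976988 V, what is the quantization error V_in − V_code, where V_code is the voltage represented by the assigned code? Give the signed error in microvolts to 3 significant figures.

−64.9 µV

Full-scale range = 1.85 V − (-1.85 V) = 3.7 V. LSB = 3.7 V / 2^14 ≈ 225.8 µV.
Position in LSBs: (-0.084976988 − (-1.85)) × 16384/3.7 = 7815.7127; rounding gives k = 7816.
V_code = V_min + k × range/2^14 = -1.85 + 7816 × 3.7/16384 = -0.084912109375 V.
V_in − V_code = -0.084976988 − (-0.084912109375) = −64.9 µV.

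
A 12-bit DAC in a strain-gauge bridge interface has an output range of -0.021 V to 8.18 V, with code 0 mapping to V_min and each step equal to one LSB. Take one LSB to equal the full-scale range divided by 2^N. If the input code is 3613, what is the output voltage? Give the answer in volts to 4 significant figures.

7.213 V

The full-scale span is 8.18 − (-0.021) = 8.201 V. LSB = 8.201 V / 2^12.
V_out = V_min + code × LSB = -0.021 V + 3613 × 8.201 V / 4096
      = -0.021 V + 7.23394 V = 7.21294 V.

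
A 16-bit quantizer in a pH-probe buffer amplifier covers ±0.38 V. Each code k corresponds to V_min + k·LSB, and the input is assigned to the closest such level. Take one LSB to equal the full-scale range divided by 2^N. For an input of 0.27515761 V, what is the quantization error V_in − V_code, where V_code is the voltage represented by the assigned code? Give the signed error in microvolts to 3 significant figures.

+3.19 µV

The full-scale span is 0.38 − (-0.38) = 0.76 V. LSB = 0.76 V / 2^16 ≈ 11.60 µV.
(V_in − V_min)/LSB = (0.27515761 − (-0.38)) × 65536/0.76 = 56495.2752 → nearest code k = 56495.
V_code = -0.38 + (56495/65536) × 0.76 = 0.27515441895 V.
e = 0.27515761 − (0.27515441895) = +3.19 µV.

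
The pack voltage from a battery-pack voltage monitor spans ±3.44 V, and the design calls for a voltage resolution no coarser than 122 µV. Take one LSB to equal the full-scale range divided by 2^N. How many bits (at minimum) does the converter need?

16 bits

Span: 3.44 V − (-3.44 V) = 6.88 V.
6.88 V / 122 µV = 56390. Since 2^15 = 32768 and 2^16 = 65536, N = 16.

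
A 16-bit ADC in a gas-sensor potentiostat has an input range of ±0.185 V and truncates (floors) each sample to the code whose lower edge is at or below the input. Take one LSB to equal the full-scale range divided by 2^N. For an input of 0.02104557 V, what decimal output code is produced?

Full-scale range = 0.185 V − (-0.185 V) = 0.37 V. LSB = 0.37 V / 2^16 ≈ 5.646 µV.
(V_in − V_min) × 2^16/range = (0.02104557 − (-0.185)) × 65536/0.37 = 36495.682.
Floor → code = 36495.

36495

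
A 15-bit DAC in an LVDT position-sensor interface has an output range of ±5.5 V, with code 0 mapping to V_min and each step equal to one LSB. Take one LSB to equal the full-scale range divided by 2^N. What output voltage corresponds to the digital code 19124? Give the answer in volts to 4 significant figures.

0.9198 V

Full-scale range = 5.5 V − (-5.5 V) = 11 V. LSB = 11 V / 2^15.
Output = V_min + (19124/32768) × range = -5.5 + 0.583618 × 11 V
      = -5.5 + 6.41980 = 0.919800 V.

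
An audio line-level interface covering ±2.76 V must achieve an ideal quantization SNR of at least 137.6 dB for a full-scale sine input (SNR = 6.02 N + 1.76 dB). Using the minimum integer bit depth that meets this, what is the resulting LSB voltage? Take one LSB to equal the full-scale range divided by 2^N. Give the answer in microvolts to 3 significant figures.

0.658 µV

Span: 2.76 V − (-2.76 V) = 5.52 V.
N ≥ (137.6 − 1.76)/6.02 = 22.565 → N_min = 23.
One LSB is 5.52 V / 8388608 = 0.658 µV.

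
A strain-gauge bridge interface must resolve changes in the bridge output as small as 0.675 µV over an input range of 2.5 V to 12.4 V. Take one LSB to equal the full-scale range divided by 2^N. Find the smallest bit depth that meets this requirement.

The full-scale span is 12.4 − (2.5) = 9.9 V.
Required number of levels: 9.9/0.675 µV = 1.4667e7; smallest N with 2^N ≥ that is 24.

24 bits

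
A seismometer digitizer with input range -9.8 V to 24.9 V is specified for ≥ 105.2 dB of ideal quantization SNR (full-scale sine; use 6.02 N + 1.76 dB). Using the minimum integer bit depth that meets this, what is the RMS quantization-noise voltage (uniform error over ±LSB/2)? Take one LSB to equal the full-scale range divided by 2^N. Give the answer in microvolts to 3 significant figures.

38.2 µV

Span: 24.9 V − (-9.8 V) = 34.7 V.
6.02 N + 1.76 ≥ 105.2 gives N ≥ 17.183, so the minimum integer is 18.
LSB = 34.7 V ÷ 2^18 = 34.7/262144 V = 132.37 µV.
RMS noise = LSB/√12 = 38.2 µV.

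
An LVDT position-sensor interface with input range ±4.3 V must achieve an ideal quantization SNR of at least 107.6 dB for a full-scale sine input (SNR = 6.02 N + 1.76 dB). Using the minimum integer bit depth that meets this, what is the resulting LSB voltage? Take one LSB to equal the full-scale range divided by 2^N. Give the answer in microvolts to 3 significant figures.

32.8 µV

Full-scale range = 4.3 V − (-4.3 V) = 8.6 V.
Required N = ⌈(107.6 − 1.76)/6.02⌉ = ⌈17.581⌉ = 18.
Step size = 8.6/262144 V = 32.8 µV.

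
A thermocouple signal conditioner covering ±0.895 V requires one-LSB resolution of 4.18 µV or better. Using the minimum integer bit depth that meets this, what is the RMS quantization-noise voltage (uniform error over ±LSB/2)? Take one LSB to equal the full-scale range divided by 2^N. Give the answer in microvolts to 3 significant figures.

Full-scale range = 0.895 V − (-0.895 V) = 1.79 V.
1.79 V / 4.18 µV = 428200. Since 2^18 = 262144 and 2^19 = 524288, N = 19.
One LSB is 1.79 V / 524288 = 3.4142 µV.
σ_q = LSB/√12 = 3.4142 µV/3.4641 = 0.986 µV.

0.986 µV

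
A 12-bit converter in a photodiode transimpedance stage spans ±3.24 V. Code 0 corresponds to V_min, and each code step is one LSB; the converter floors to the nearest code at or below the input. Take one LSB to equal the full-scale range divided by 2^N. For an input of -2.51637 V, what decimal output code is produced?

457

The full-scale span is 3.24 − (-3.24) = 6.48 V. LSB = 6.48 V / 2^12 ≈ 1.582 mV.
V_in − V_min = -2.51637 − (-3.24) = 0.72363 V.
Divide by LSB: 0.72363 × 4096/6.48 = 457.4056.
Truncating gives code 457.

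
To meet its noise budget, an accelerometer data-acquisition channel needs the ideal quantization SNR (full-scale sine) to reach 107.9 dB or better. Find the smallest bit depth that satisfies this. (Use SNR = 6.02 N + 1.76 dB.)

18 bits

Required N = ⌈(107.9 − 1.76)/6.02⌉ = ⌈17.631⌉ = 18.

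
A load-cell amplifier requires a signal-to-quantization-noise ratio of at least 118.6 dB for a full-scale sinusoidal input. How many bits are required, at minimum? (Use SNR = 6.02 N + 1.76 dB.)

6.02 N + 1.76 ≥ 118.6 gives N ≥ 19.409, so the minimum integer is 20.

20 bits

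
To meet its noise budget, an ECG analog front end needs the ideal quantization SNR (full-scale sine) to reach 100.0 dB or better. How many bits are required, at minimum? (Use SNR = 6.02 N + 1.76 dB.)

Required N = ⌈(100.0 − 1.76)/6.02⌉ = ⌈16.319⌉ = 17.

17 bits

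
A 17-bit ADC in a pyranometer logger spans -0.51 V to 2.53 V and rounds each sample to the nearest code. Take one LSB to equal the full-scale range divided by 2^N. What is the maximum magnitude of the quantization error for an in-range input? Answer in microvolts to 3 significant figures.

11.6 µV

Full-scale range = 2.53 V − (-0.51 V) = 3.04 V.
One LSB is 3.04 V / 131072 = 23.193 µV.
Worst-case error for round-to-nearest is half an LSB: 11.6 µV.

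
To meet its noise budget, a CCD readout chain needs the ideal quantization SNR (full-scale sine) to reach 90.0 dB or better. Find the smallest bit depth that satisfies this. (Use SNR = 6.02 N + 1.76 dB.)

6.02 N + 1.76 ≥ 90.0 gives N ≥ 14.658, so the minimum integer is 15.

15 bits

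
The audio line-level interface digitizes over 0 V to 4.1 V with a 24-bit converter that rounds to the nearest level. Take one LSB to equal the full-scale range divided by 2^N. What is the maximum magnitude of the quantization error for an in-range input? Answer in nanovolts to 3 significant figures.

122 nV

V_FS = 4.1 V.
One LSB is 4.1 V / 16777216 = 244.38 nV.
A rounding quantizer has |error| ≤ LSB/2 = 122 nV.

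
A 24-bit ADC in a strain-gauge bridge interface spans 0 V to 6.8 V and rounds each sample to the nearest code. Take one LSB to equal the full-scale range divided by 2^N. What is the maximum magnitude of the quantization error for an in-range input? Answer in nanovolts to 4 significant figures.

202.7 nV

V_FS = 6.8 V.
LSB = 6.8 V ÷ 2^24 = 6.8/16777216 V = 405.312 nV.
|e|_max = LSB/2 = 202.7 nV.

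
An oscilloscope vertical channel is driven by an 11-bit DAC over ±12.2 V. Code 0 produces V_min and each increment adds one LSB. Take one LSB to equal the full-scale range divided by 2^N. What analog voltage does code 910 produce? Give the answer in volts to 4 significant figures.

-1.358 V

Range = 12.2 − (-12.2) = 24.4 V. LSB = 24.4 V / 2^11.
V_out = -12.2 + 910 × (24.4/2048) V
      = -12.2 V + 10.8418 V = -1.35820 V.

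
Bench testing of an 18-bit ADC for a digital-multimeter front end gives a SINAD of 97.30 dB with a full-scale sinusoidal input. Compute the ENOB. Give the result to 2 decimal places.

ENOB = (97.30 − 1.76)/6.02 = 15.8704 bits.

15.87 bits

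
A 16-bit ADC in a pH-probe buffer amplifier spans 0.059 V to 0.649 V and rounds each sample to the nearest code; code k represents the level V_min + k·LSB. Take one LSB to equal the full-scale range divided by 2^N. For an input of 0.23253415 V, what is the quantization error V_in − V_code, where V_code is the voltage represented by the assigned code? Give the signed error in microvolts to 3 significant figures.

Full-scale range = 0.649 V − (0.059 V) = 0.59 V. LSB = 0.59 V / 2^16 ≈ 9.003 µV.
Position in LSBs: (0.23253415 − (0.059)) × 65536/0.59 = 19275.8204; rounding gives k = 19276.
V_code = 0.059 + (19276/65536) × 0.59 = 0.23253576660 V.
Error = V_in − V_code = 0.23253415 − (0.23253576660) = −1.62 µV.

−1.62 µV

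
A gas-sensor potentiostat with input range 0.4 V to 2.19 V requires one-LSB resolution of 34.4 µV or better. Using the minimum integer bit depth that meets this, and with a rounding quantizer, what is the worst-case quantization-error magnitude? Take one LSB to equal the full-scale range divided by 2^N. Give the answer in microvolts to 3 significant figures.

13.7 µV

Span: 2.19 V − (0.4 V) = 1.79 V.
Required number of levels: 1.79/34.4 µV = 52035; smallest N with 2^N ≥ that is 16.
Step size = 1.79/65536 V = 27.313 µV.
Max error for round-to-nearest is LSB/2 = 13.7 µV.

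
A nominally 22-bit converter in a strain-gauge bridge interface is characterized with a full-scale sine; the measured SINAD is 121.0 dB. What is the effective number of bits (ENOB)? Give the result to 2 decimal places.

Inverting SNR = 6.02 N + 1.76: N_eff = (121.0 − 1.76)/6.02 = 19.8073.

19.81 bits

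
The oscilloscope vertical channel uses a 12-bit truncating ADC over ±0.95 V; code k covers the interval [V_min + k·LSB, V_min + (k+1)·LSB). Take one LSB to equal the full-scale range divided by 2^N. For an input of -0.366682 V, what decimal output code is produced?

1257

Range = 0.95 − (-0.95) = 1.9 V. LSB = 1.9 V / 2^12 ≈ 463.9 µV.
code = ⌊(V_in − V_min)/LSB⌋ = ⌊(V_in − V_min) × 2^12 / range⌋
     = ⌊(-0.366682 − (-0.95)) × 4096 / 1.9⌋ = ⌊0.583318 × 4096/1.9⌋
     = ⌊1257.511⌋ = 1257.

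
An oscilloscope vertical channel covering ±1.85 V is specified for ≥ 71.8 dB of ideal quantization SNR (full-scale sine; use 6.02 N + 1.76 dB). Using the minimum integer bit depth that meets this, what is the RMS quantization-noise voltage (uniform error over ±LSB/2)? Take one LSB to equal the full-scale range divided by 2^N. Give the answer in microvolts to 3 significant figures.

261 µV

The full-scale span is 1.85 − (-1.85) = 3.7 V.
Solving 6.02 N ≥ 71.8 − 1.76: N ≥ 11.635. Round up → N = 12.
Step size = 3.7/4096 V = 0.90332 mV.
RMS noise = LSB/√12 = 261 µV.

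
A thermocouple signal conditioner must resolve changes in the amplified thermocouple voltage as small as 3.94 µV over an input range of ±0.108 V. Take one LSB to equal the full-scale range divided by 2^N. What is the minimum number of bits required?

16 bits

The full-scale span is 0.108 − (-0.108) = 0.216 V.
Need 2^N ≥ 0.216 V / 3.94 µV = 54820 → N_min = 16.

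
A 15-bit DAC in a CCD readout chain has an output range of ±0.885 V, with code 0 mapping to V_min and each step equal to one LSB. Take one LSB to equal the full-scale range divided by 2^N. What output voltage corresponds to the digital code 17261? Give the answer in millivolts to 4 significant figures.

47.37 mV

The full-scale span is 0.885 − (-0.885) = 1.77 V. LSB = 1.77 V / 2^15.
Output = V_min + (17261/32768) × range = -0.885 + 0.526764 × 1.77 V
      = -0.885 V + 0.932372 V = 0.0473721 V.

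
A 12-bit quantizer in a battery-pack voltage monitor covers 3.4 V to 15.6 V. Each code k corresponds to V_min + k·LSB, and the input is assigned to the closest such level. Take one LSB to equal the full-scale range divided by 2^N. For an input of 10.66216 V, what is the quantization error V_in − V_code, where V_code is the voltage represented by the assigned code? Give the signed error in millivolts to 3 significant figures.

Span: 15.6 V − (3.4 V) = 12.2 V. LSB = 12.2 V / 2^12 ≈ 2.979 mV.
Position in LSBs: (10.66216 − (3.4)) × 4096/12.2 = 2438.1809; rounding gives k = 2438.
Reconstructed level: 3.4 + 2438 × 12.2/4096 V = 10.66162109 V.
e = 10.66216 − (10.66162109) = +0.539 mV.

+0.539 mV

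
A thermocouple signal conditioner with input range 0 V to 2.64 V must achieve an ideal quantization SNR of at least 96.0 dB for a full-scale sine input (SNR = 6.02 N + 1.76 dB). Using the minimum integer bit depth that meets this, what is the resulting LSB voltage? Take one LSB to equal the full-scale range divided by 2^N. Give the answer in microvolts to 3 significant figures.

40.3 µV

Span = 2.64 V.
Required N = ⌈(96.0 − 1.76)/6.02⌉ = ⌈15.654⌉ = 16.
LSB = 2.64 V / 2^16 = 40.3 µV.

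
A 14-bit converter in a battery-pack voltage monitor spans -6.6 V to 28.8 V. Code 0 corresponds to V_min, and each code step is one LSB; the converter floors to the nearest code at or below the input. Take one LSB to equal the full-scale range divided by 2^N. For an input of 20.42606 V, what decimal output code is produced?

Range = 28.8 − (-6.6) = 35.4 V. LSB = 35.4 V / 2^14 ≈ 2.161 mV.
code = ⌊(V_in − V_min)/LSB⌋ = ⌊(V_in − V_min) × 2^14 / range⌋
     = ⌊(20.42606 − (-6.6)) × 16384 / 35.4⌋ = ⌊27.02606 × 16384/35.4⌋
     = ⌊12508.332⌋ = 12508.

12508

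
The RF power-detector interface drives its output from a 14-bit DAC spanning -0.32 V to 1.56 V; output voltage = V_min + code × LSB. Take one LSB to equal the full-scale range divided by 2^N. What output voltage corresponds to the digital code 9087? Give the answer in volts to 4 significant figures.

0.7227 V

The full-scale span is 1.56 − (-0.32) = 1.88 V. LSB = 1.88 V / 2^14.
Output = V_min + (9087/16384) × range = -0.32 + 0.554626 × 1.88 V
      = -0.32 V + 1.04270 V = 0.722698 V.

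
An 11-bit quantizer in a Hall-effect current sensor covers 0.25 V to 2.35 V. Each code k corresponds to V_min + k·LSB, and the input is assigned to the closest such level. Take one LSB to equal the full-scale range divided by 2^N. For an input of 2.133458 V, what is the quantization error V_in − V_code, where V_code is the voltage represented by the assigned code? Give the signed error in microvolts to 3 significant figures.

−185 µV

Full-scale range = 2.35 V − (0.25 V) = 2.1 V. LSB = 2.1 V / 2^11 ≈ 1.025 mV.
(2.133458 − (0.25)) / LSB = 1.883458 × 2048/2.1 = 1836.8200. Nearest integer: k = 1837.
V_code = 0.25 + (1837/2048) × 2.1 = 2.133642578 V.
e = 2.133458 − (2.133642578) = −185 µV.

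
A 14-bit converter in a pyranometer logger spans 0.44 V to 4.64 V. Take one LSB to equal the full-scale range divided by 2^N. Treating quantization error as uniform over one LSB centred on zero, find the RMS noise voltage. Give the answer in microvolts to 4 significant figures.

74.00 µV

Full-scale range = 4.64 V − (0.44 V) = 4.2 V.
LSB = 4.2 V ÷ 2^14 = 4.2/16384 V = 256.348 µV.
For a uniform distribution on [−LSB/2, +LSB/2], V_rms = LSB/√12 = 256.348 µV/3.4641 = 74.00 µV.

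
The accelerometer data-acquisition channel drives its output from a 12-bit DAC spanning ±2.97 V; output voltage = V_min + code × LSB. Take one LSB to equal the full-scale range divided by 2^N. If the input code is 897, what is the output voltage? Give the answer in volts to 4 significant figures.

-1.669 V

Span: 2.97 V − (-2.97 V) = 5.94 V. LSB = 5.94 V / 2^12.
V_out = V_min + code × LSB = -2.97 V + 897 × 5.94 V / 4096
      = -2.97 V + 1.30083 V = -1.66917 V.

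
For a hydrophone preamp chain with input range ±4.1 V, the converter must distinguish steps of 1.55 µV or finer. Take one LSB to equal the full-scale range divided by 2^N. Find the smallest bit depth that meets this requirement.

23 bits

Range = 4.1 − (-4.1) = 8.2 V.
Required number of levels: 8.2/1.55 µV = 5.2903e6; smallest N with 2^N ≥ that is 23.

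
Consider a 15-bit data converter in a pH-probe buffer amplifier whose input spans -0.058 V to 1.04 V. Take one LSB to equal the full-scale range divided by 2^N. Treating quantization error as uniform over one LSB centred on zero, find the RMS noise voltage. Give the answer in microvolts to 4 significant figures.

9.673 µV

Full-scale range = 1.04 V − (-0.058 V) = 1.098 V.
LSB = 1.098 V / 2^15 = 33.5083 µV.
V_rms = LSB/√12 = 33.5083 µV / √12 = 9.673 µV.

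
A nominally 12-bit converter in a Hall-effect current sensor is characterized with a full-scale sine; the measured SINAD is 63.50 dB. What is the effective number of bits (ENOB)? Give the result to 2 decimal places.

Inverting SNR = 6.02 N + 1.76: N_eff = (63.50 − 1.76)/6.02 = 10.2558.

10.26 bits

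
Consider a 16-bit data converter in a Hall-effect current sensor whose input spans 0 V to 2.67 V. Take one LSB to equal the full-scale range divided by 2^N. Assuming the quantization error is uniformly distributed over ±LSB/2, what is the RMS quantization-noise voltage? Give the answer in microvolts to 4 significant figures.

11.76 µV

V_FS = 2.67 V.
One LSB is 2.67 V / 65536 = 40.7410 µV.
RMS of a uniform error over width LSB is LSB/√12 = 11.76 µV.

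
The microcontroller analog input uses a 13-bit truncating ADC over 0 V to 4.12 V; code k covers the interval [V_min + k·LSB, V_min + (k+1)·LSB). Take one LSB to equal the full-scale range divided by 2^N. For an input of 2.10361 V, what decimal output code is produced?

4182

Full-scale range = 4.12 V. LSB = 4.12 V / 2^13 ≈ 0.5029 mV.
V_in − V_min = 2.10361 − (0) = 2.10361 V.
Divide by LSB: 2.10361 × 8192/4.12 = 4182.7119.
Truncating gives code 4182.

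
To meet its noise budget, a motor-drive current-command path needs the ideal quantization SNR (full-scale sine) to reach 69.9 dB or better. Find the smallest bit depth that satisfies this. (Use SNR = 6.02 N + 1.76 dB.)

Required N = ⌈(69.9 − 1.76)/6.02⌉ = ⌈11.319⌉ = 12.

12 bits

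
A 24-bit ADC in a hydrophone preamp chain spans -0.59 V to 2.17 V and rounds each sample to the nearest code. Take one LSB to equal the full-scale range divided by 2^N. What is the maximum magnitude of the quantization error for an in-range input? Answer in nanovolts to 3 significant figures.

82.3 nV

The full-scale span is 2.17 − (-0.59) = 2.76 V.
One LSB is 2.76 V / 16777216 = 164.51 nV.
|e|_max = LSB/2 = 82.3 nV.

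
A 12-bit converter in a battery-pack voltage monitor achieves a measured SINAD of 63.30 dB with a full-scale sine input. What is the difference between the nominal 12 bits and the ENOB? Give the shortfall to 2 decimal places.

1.78 bits

N_eff = (63.30 − 1.76)/6.02 = 10.2226 bits.
Lost resolution: 12 − 10.2226 = 1.7774 bits.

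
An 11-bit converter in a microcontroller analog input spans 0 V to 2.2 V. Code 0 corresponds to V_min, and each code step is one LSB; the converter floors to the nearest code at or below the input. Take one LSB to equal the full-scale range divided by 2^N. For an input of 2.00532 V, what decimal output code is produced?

Full-scale range = 2.2 V. LSB = 2.2 V / 2^11 ≈ 1.074 mV.
V_in − V_min = 2.00532 − (0) = 2.00532 V.
Divide by LSB: 2.00532 × 2048/2.2 = 1866.7706.
Truncating gives code 1866.

1866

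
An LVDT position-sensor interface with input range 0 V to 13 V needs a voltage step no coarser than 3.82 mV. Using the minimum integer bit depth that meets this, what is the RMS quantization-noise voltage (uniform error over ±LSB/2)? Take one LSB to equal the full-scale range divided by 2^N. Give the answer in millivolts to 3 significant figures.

0.916 mV

Range is 13 V.
Required number of levels: 13/3.82 mV = 3403.1; smallest N with 2^N ≥ that is 12.
LSB = 13 V ÷ 2^12 = 13/4096 V = 3.1738 mV.
V_rms = LSB/√12 = 0.916 mV.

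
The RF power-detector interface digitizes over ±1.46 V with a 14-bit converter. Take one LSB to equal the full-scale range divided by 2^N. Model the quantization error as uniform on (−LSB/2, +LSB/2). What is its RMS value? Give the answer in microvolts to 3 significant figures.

Range = 1.46 − (-1.46) = 2.92 V.
LSB = 2.92 V / 2^14 = 178.22 µV.
σ_q = LSB/√12 = 178.22 µV/3.4641 = 51.4 µV.

51.4 µV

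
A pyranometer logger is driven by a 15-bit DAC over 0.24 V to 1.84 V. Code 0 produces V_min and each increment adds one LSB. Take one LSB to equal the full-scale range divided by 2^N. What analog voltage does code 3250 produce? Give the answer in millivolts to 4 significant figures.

The full-scale span is 1.84 − (0.24) = 1.6 V. LSB = 1.6 V / 2^15.
V_out = V_min + code × LSB = 0.24 V + 3250 × 1.6 V / 32768
      = 0.24 V + 0.158691 V = 0.398691 V.

398.7 mV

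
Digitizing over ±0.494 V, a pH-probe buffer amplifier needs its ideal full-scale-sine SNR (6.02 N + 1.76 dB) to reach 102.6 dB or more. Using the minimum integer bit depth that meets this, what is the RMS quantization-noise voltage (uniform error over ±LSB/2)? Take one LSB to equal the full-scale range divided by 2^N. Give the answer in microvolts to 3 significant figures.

The full-scale span is 0.494 − (-0.494) = 0.988 V.
6.02 N + 1.76 ≥ 102.6 gives N ≥ 16.751, so the minimum integer is 17.
One LSB is 0.988 V / 131072 = 7.5378 µV.
RMS noise = LSB/√12 = 2.18 µV.

2.18 µV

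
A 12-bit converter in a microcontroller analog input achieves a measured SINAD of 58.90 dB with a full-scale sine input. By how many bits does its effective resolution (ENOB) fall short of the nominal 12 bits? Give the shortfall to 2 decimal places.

N_eff = (58.90 − 1.76)/6.02 = 9.4917 bits.
Shortfall = 12 − 9.4917 = 2.5083 bits.

2.51 bits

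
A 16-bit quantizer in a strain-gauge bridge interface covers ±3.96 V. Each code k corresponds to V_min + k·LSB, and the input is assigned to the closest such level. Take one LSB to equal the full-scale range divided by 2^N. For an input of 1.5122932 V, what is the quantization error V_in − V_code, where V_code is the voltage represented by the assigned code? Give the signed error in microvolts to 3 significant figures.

−18.8 µV

Full-scale range = 3.96 V − (-3.96 V) = 7.92 V. LSB = 7.92 V / 2^16 ≈ 120.8 µV.
Position in LSBs: (1.5122932 − (-3.96)) × 65536/7.92 = 45281.8443; rounding gives k = 45282.
V_code = -3.96 + (45282/65536) × 7.92 = 1.5123120117 V.
e = 1.5122932 − (1.5123120117) = −18.8 µV.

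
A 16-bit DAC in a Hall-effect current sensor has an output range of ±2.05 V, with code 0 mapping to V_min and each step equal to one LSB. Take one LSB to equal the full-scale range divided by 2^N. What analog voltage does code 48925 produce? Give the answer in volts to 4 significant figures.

Range = 2.05 − (-2.05) = 4.1 V. LSB = 4.1 V / 2^16.
V_out = -2.05 + 48925 × (4.1/65536) V
      = -2.05 + 3.06080 = 1.01080 V.

1.011 V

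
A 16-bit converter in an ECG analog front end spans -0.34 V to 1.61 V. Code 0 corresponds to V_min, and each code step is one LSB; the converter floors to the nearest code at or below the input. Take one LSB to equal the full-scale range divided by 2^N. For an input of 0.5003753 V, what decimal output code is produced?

Range = 1.61 − (-0.34) = 1.95 V. LSB = 1.95 V / 2^16 ≈ 29.75 µV.
V_in − V_min = 0.5003753 − (-0.34) = 0.8403753 V.
Divide by LSB: 0.8403753 × 65536/1.95 = 28243.5055.
Truncating gives code 28243.

28243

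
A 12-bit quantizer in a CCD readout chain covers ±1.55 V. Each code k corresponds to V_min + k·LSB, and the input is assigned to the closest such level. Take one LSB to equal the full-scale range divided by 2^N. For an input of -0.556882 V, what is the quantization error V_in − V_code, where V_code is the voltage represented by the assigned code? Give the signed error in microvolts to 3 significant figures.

+149 µV

The full-scale span is 1.55 − (-1.55) = 3.1 V. LSB = 3.1 V / 2^12 ≈ 0.7568 mV.
(-0.556882 − (-1.55)) / LSB = 0.993118 × 4096/3.1 = 1312.1972. Nearest integer: k = 1312.
V_code = V_min + k × range/2^12 = -1.55 + 1312 × 3.1/4096 = -0.5570312500 V.
V_in − V_code = -0.556882 − (-0.5570312500) = +149 µV.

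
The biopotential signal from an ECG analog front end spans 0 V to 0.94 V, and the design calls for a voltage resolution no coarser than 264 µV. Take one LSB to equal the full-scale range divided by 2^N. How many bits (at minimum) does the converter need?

12 bits

Span = 0.94 V.
Required number of levels: 0.94/264 µV = 3560.6; smallest N with 2^N ≥ that is 12.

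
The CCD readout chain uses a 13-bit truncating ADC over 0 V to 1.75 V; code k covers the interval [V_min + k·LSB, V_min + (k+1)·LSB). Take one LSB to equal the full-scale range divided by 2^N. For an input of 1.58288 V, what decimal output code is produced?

Range is 1.75 V. LSB = 1.75 V / 2^13 ≈ 213.6 µV.
code = ⌊(V_in − V_min)/LSB⌋ = ⌊(V_in − V_min) × 2^13 / range⌋
     = ⌊(1.58288 − (0)) × 8192 / 1.75⌋ = ⌊1.58288 × 8192/1.75⌋
     = ⌊7409.687⌋ = 7409.

7409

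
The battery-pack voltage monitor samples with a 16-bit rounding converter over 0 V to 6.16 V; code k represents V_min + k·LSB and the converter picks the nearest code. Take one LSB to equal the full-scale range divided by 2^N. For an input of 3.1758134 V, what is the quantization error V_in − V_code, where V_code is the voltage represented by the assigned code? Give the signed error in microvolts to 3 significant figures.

Range is 6.16 V. LSB = 6.16 V / 2^16 ≈ 93.99 µV.
(3.1758134 − (0)) / LSB = 3.1758134 × 65536/6.16 = 33787.3550. Nearest integer: k = 33787.
V_code = V_min + k × range/2^16 = 0 + 33787 × 6.16/65536 = 3.1757800293 V.
V_in − V_code = 3.1758134 − (3.1757800293) = +33.4 µV.

+33.4 µV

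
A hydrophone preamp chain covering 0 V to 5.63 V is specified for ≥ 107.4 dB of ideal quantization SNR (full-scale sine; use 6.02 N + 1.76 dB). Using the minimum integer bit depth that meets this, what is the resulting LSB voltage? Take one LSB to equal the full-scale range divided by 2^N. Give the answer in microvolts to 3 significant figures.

Full-scale range = 5.63 V.
Solving 6.02 N ≥ 107.4 − 1.76: N ≥ 17.548. Round up → N = 18.
One LSB is 5.63 V / 262144 = 21.5 µV.

21.5 µV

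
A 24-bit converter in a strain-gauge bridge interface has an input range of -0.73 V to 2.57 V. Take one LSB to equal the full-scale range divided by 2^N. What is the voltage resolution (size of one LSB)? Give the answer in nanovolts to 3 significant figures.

197 nV

The full-scale span is 2.57 − (-0.73) = 3.3 V.
2^24 = 16777216 levels.
LSB = 3.3 V ÷ 2^24 = 3.3/16777216 V = 197 nV.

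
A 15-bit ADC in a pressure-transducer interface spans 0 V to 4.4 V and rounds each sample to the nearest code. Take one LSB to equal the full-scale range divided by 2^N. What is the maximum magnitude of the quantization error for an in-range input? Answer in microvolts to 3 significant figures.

V_FS = 4.4 V.
One LSB is 4.4 V / 32768 = 134.28 µV.
|e|_max = LSB/2 = 67.1 µV.

67.1 µV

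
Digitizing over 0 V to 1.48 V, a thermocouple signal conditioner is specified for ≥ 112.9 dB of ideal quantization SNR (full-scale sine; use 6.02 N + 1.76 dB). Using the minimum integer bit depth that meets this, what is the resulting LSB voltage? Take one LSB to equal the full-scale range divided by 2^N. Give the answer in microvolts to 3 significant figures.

Full-scale range = 1.48 V.
Required N = ⌈(112.9 − 1.76)/6.02⌉ = ⌈18.462⌉ = 19.
One LSB is 1.48 V / 524288 = 2.82 µV.

2.82 µV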